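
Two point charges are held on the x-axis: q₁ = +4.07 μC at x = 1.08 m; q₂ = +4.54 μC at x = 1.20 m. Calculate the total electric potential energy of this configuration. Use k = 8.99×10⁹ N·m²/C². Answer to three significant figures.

The work to assemble the configuration equals its total potential energy, U = Σ kqᵢqⱼ/rᵢⱼ over all pairs.
Pair separations: r₁₂ = 0.120 m.
U = (1.38) = 1.38 J.

1.38 J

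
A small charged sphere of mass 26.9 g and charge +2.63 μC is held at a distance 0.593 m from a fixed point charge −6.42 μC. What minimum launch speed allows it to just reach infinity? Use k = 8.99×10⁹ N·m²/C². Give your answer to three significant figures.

4.36 m/s

To just escape, total mechanical energy must reach zero at infinity: ½mv²_min + U = 0, so ½mv²_min = −U = |kQq|/r.
|U| = |kQq|/r = (8.99×10⁹ N·m²/C²)(6.42×10⁻⁶)(2.63×10⁻⁶)/(0.593) = 0.256 J.
v_min = √(2|U|/m) = √(2·0.256/0.0269) = 4.36 m/s.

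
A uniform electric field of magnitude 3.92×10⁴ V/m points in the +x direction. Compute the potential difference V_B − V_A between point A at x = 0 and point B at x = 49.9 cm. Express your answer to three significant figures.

In a uniform field, potential decreases in the direction of E: V_B − V_A = −E·Δx.
V_B − V_A = −(3.92×10⁴ V/m)(0.499 m) = -1.96×10⁴ V.

-1.96×10⁴ V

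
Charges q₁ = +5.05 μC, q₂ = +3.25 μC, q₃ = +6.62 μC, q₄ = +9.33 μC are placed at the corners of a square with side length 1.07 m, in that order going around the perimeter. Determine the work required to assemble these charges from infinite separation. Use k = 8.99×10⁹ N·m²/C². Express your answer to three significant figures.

The work to assemble the configuration equals its total potential energy, U = Σ kqᵢqⱼ/rᵢⱼ over all pairs.
The four side pairs have separation 1.07 m and the two diagonal pairs 1.51 m.
Summing all 6 pair terms gives U = 1.61 J.

1.61 J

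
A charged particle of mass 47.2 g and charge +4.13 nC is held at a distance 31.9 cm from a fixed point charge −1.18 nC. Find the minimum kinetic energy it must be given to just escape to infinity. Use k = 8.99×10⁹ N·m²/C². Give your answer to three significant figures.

1.37×10⁻⁷ J

To just escape, total mechanical energy must reach zero at infinity: ½mv²_min + U = 0, so ½mv²_min = −U = |kQq|/r.
|U| = |kQq|/r = (8.99×10⁹ N·m²/C²)(1.18×10⁻⁹)(4.13×10⁻⁹)/(0.319) = 1.37×10⁻⁷ J.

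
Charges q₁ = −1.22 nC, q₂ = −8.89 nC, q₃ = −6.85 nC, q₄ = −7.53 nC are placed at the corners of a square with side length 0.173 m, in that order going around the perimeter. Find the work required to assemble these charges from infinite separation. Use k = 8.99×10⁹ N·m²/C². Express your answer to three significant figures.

The work to assemble the configuration equals its total potential energy, U = Σ kqᵢqⱼ/rᵢⱼ over all pairs.
The four side pairs have separation 0.173 m and the two diagonal pairs 0.245 m.
Summing all 6 pair terms gives U = 9.65×10⁻⁶ J.

9.65×10⁻⁶ J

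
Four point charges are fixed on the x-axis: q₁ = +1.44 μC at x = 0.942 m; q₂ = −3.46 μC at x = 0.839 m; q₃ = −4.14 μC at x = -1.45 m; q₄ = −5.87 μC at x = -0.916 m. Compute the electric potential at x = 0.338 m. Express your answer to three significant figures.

The total potential is the scalar sum of each charge's contribution, V = Σ kqᵢ/rᵢ.
Distances from the field point to each charge: r₁ = 0.604 m, r₂ = 0.501 m, r₃ = 1.79 m, r₄ = 1.25 m.
V = k[(1.44×10⁻⁶)/(0.604) + (-3.46×10⁻⁶)/(0.501) + (-4.14×10⁻⁶)/(1.79) + (-5.87×10⁻⁶)/(1.25)] = -1.04×10⁵ V.

-1.04×10⁵ V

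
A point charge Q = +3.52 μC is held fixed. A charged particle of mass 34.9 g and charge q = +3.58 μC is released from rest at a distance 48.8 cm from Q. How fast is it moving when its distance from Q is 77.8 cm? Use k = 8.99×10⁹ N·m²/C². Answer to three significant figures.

Only the electrostatic force acts, so mechanical energy is conserved: ½mv² = U₁ − U₂ = kQq(1/r₁ − 1/r₂).
U₁ − U₂ = (8.99×10⁹ N·m²/C²)(3.52×10⁻⁶ C)(3.58×10⁻⁶ C)(1/0.488 − 1/0.778) = 0.0865 J.
v = √(2·0.0865/0.0349) = 2.23 m/s.

2.23 m/s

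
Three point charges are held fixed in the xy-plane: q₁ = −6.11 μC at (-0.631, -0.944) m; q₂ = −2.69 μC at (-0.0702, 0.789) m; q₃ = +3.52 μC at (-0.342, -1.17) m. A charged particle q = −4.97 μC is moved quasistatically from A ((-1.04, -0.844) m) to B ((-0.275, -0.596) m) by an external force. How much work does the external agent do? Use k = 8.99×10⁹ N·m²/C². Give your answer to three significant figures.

-0.145 J

For quasistatic motion the external work equals the change in potential energy: W_ext = qΔV = q(V_B − V_A).
At A: distances to the source charges are 0.421 m, 1.90 m, 0.770 m; V_A = Σ kqᵢ/rᵢ = -1.02×10⁵ V.
At B: distances to the source charges are 0.498 m, 1.40 m, 0.578 m; V_B = Σ kqᵢ/rᵢ = -7.28×10⁴ V.
ΔV = V_B − V_A = 2.93×10⁴ V.
W_ext = qΔV = (-4.97×10⁻⁶ C)(2.93×10⁴ V) = -0.145 J.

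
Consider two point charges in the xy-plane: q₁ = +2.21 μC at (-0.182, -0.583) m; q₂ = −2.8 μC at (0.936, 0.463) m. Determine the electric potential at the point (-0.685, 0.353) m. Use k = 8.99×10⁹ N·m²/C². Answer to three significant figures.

The total potential is the scalar sum of each charge's contribution, V = Σ kqᵢ/rᵢ.
Distances from the field point to each charge: r₁ = 1.06 m, r₂ = 1.62 m.
V = k[(2.21×10⁻⁶)/(1.06) + (-2.80×10⁻⁶)/(1.62)] = 3200 V.

3200 V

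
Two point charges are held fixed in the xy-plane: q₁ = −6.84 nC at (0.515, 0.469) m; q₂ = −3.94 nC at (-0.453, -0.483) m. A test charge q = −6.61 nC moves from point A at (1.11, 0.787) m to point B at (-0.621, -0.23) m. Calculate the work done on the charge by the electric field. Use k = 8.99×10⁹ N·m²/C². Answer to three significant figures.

-3.57×10⁻⁷ J

The work done by the electric force is W_field = −ΔU = −q(V_B − V_A) = q(V_A − V_B).
At A: distances to the source charges are 0.675 m, 2.01 m; V_A = Σ kqᵢ/rᵢ = -109 V.
At B: distances to the source charges are 1.33 m, 0.304 m; V_B = Σ kqᵢ/rᵢ = -163 V.
ΔV = V_B − V_A = -54.0 V.
W_field = −qΔV = −(-6.61×10⁻⁹ C)(-54.0 V) = -3.57×10⁻⁷ J.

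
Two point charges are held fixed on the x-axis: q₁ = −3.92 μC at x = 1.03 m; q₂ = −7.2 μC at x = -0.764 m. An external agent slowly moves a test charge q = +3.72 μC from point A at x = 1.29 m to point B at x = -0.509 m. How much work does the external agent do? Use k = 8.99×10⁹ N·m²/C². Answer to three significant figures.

For quasistatic motion the external work equals the change in potential energy: W_ext = qΔV = q(V_B − V_A).
At A: distances to the source charges are 0.260 m, 2.05 m; V_A = Σ kqᵢ/rᵢ = -1.67×10⁵ V.
At B: distances to the source charges are 1.54 m, 0.255 m; V_B = Σ kqᵢ/rᵢ = -2.77×10⁵ V.
ΔV = V_B − V_A = -1.10×10⁵ V.
W_ext = qΔV = (3.72×10⁻⁶ C)(-1.10×10⁵ V) = -0.408 J.

-0.408 J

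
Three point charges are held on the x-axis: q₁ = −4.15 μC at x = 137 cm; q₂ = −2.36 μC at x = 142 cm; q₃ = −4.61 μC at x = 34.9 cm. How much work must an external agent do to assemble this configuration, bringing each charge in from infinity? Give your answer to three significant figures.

The assembly work is the sum of pairwise potential energies, U = Σ_{i<j} kqᵢqⱼ/rᵢⱼ.
Pair separations: r₁₂ = 0.0500 m, r₁₃ = 1.02 m, r₂₃ = 1.07 m.
U = (1.76) + (0.168) + (0.0913) = 2.02 J.

2.02 J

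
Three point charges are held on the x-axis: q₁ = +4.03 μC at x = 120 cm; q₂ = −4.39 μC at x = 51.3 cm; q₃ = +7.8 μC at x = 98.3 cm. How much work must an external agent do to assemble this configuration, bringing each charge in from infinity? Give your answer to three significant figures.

0.416 J

The work to assemble the configuration equals its total potential energy, U = Σ kqᵢqⱼ/rᵢⱼ over all pairs.
Pair separations: r₁₂ = 0.687 m, r₁₃ = 0.217 m, r₂₃ = 0.470 m.
U = (-0.232) + (1.30) + (-0.655) = 0.416 J.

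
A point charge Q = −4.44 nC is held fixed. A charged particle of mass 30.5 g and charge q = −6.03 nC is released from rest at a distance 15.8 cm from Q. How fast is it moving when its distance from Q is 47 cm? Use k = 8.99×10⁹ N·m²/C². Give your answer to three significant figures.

Only the electrostatic force acts, so mechanical energy is conserved: ½mv² = U₁ − U₂ = kQq(1/r₁ − 1/r₂).
U₁ − U₂ = (8.99×10⁹ N·m²/C²)(-4.44×10⁻⁹ C)(-6.03×10⁻⁹ C)(1/0.158 − 1/0.470) = 1.01×10⁻⁶ J.
v = √(2·1.01×10⁻⁶/0.0305) = 8.14×10⁻³ m/s.

8.14×10⁻³ m/s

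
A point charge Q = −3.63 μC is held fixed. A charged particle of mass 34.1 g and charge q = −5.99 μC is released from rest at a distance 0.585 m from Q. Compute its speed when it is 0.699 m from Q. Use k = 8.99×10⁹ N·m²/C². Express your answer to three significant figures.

Only the electrostatic force acts, so mechanical energy is conserved: ½mv² = U₁ − U₂ = kQq(1/r₁ − 1/r₂).
U₁ − U₂ = (8.99×10⁹ N·m²/C²)(-3.63×10⁻⁶ C)(-5.99×10⁻⁶ C)(1/0.585 − 1/0.699) = 0.0545 J.
v = √(2·0.0545/0.0341) = 1.79 m/s.

1.79 m/s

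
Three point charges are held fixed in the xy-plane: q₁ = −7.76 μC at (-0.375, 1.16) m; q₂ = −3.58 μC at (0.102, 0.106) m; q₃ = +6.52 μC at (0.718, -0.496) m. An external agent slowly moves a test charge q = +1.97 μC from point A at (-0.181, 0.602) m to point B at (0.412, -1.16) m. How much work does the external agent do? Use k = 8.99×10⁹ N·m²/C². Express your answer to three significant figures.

For quasistatic motion the external work equals the change in potential energy: W_ext = qΔV = q(V_B − V_A).
At A: distances to the source charges are 0.591 m, 0.571 m, 1.42 m; V_A = Σ kqᵢ/rᵢ = -1.33×10⁵ V.
At B: distances to the source charges are 2.45 m, 1.30 m, 0.731 m; V_B = Σ kqᵢ/rᵢ = 2.70×10⁴ V.
ΔV = V_B − V_A = 1.60×10⁵ V.
W_ext = qΔV = (1.97×10⁻⁶ C)(1.60×10⁵ V) = 0.315 J.

0.315 J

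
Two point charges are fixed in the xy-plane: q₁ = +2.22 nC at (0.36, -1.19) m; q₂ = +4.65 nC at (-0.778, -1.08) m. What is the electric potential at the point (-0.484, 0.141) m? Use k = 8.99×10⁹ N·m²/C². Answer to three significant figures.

The total potential is the scalar sum of each charge's contribution, V = Σ kqᵢ/rᵢ.
Distances from the field point to each charge: r₁ = 1.58 m, r₂ = 1.26 m.
V = k[(2.22×10⁻⁹)/(1.58) + (4.65×10⁻⁹)/(1.26)] = 45.9 V.

45.9 V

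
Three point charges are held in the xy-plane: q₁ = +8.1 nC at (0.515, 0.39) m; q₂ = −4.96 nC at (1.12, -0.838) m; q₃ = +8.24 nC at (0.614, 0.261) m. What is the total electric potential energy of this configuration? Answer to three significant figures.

3.12×10⁻⁶ J

The assembly work is the sum of pairwise potential energies, U = Σ_{i<j} kqᵢqⱼ/rᵢⱼ.
Pair separations: r₁₂ = 1.37 m, r₁₃ = 0.163 m, r₂₃ = 1.21 m.
U = (-2.64×10⁻⁷) + (3.69×10⁻⁶) + (-3.04×10⁻⁷) = 3.12×10⁻⁶ J.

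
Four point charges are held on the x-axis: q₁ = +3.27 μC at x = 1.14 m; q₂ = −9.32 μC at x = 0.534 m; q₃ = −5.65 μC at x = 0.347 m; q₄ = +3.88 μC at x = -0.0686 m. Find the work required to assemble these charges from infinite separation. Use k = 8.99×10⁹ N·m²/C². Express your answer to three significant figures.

The assembly work is the sum of pairwise potential energies, U = Σ_{i<j} kqᵢqⱼ/rᵢⱼ.
Pair separations: r₁₂ = 0.606 m, r₁₃ = 0.793 m, r₁₄ = 1.21 m, r₂₃ = 0.187 m, r₂₄ = 0.603 m, r₃₄ = 0.416 m.
Summing all 6 pair terms gives U = 0.951 J.

0.951 J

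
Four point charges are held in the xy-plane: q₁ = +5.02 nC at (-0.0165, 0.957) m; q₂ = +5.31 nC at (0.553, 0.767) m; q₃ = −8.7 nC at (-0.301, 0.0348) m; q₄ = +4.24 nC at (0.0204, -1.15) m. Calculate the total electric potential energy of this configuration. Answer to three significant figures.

The work to assemble the configuration equals its total potential energy, U = Σ kqᵢqⱼ/rᵢⱼ over all pairs.
Pair separations: r₁₂ = 0.600 m, r₁₃ = 0.965 m, r₁₄ = 2.11 m, r₂₃ = 1.12 m, r₂₄ = 1.99 m, r₃₄ = 1.23 m.
Summing all 6 pair terms gives U = -4.54×10⁻⁷ J.

-4.54×10⁻⁷ J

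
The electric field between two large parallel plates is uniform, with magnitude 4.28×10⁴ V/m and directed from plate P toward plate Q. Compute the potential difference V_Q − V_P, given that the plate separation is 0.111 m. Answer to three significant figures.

-4750 V

In a uniform field, potential decreases in the direction of E: ΔV = −E·d for a displacement d parallel to E.
Going from P to Q is a displacement of 0.111 m along the field, so V_Q − V_P = −Ed = -4750 V.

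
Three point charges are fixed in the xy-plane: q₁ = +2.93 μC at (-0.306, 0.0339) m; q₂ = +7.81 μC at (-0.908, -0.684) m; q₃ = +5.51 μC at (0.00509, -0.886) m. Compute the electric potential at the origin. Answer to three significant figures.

2.03×10⁵ V

Electric potential is a scalar, so the contributions from each charge add algebraically: V = Σ kqᵢ/rᵢ.
Distances from the field point to each charge: r₁ = 0.308 m, r₂ = 1.14 m, r₃ = 0.886 m.
V = k[(2.93×10⁻⁶)/(0.308) + (7.81×10⁻⁶)/(1.14) + (5.51×10⁻⁶)/(0.886)] = 2.03×10⁵ V.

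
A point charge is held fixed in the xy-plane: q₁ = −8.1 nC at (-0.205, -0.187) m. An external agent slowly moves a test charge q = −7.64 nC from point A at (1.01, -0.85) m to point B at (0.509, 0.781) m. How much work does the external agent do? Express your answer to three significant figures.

6.06×10⁻⁸ J

For quasistatic motion the external work equals the change in potential energy: W_ext = qΔV = q(V_B − V_A).
At A: distance to the source charge is 1.38 m; V_A = kq₁/r = -52.6 V.
At B: distance to the source charge is 1.20 m; V_B = kq₁/r = -60.5 V.
ΔV = V_B − V_A = -7.93 V.
W_ext = qΔV = (-7.64×10⁻⁹ C)(-7.93 V) = 6.06×10⁻⁸ J.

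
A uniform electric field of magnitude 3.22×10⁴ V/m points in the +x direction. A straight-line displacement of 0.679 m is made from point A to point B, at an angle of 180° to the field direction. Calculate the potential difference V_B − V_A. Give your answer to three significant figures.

2.19×10⁴ V

Only the component of displacement along E changes the potential: ΔV = −E·d·cosθ.
ΔV = −(3.22×10⁴ V/m)(0.679 m)cos180° = 2.19×10⁴ V.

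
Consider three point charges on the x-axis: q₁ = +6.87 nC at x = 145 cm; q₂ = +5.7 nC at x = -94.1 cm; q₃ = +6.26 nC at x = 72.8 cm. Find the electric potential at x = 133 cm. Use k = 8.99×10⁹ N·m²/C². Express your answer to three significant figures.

Electric potential is a scalar, so the contributions from each charge add algebraically: V = Σ kqᵢ/rᵢ.
Distances from the field point to each charge: r₁ = 0.120 m, r₂ = 2.27 m, r₃ = 0.602 m.
V = k[(6.87×10⁻⁹)/(0.120) + (5.70×10⁻⁹)/(2.27) + (6.26×10⁻⁹)/(0.602)] = 631 V.

631 V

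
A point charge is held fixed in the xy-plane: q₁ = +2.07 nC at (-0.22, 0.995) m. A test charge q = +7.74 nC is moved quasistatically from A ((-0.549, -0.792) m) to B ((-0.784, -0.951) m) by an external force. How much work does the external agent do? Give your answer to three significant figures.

For quasistatic motion the external work equals the change in potential energy: W_ext = qΔV = q(V_B − V_A).
At A: distance to the source charge is 1.82 m; V_A = kq₁/r = 10.2 V.
At B: distance to the source charge is 2.03 m; V_B = kq₁/r = 9.18 V.
ΔV = V_B − V_A = -1.06 V.
W_ext = qΔV = (7.74×10⁻⁹ C)(-1.06 V) = -8.18×10⁻⁹ J.

-8.18×10⁻⁹ J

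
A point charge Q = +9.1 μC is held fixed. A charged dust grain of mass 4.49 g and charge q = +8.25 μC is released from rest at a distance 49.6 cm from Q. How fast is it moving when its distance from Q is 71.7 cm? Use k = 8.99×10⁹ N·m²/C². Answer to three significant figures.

Only the electrostatic force acts, so mechanical energy is conserved: ½mv² = U₁ − U₂ = kQq(1/r₁ − 1/r₂).
U₁ − U₂ = (8.99×10⁹ N·m²/C²)(9.10×10⁻⁶ C)(8.25×10⁻⁶ C)(1/0.496 − 1/0.717) = 0.419 J.
v = √(2·0.419/4.49×10⁻³) = 13.7 m/s.

13.7 m/s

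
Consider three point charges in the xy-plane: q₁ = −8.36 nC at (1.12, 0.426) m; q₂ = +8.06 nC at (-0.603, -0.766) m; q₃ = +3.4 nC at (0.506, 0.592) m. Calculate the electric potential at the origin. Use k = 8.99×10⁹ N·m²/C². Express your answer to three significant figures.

50.9 V

Electric potential is a scalar, so the contributions from each charge add algebraically: V = Σ kqᵢ/rᵢ.
Distances from the field point to each charge: r₁ = 1.20 m, r₂ = 0.975 m, r₃ = 0.779 m.
V = k[(-8.36×10⁻⁹)/(1.20) + (8.06×10⁻⁹)/(0.975) + (3.40×10⁻⁹)/(0.779)] = 50.9 V.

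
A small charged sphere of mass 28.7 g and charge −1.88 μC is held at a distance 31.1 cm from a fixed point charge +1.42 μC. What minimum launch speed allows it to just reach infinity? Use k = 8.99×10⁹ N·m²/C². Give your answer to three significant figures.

2.32 m/s

To just escape, total mechanical energy must reach zero at infinity: ½mv²_min + U = 0, so ½mv²_min = −U = |kQq|/r.
|U| = |kQq|/r = (8.99×10⁹ N·m²/C²)(1.42×10⁻⁶)(1.88×10⁻⁶)/(0.311) = 0.0772 J.
v_min = √(2|U|/m) = √(2·0.0772/0.0287) = 2.32 m/s.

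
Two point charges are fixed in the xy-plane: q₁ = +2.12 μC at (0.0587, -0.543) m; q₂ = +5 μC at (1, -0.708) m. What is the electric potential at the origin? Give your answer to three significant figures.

7.16×10⁴ V

The total potential is the scalar sum of each charge's contribution, V = Σ kqᵢ/rᵢ.
Distances from the field point to each charge: r₁ = 0.546 m, r₂ = 1.23 m.
V = k[(2.12×10⁻⁶)/(0.546) + (5.00×10⁻⁶)/(1.23)] = 7.16×10⁴ V.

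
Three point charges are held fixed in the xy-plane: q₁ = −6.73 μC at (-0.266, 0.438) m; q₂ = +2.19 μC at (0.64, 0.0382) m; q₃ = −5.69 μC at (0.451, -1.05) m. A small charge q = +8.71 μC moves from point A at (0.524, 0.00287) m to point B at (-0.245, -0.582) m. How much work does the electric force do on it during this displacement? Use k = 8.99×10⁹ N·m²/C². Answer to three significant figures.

The work done by the electric force is W_field = −ΔU = −q(V_B − V_A) = q(V_A − V_B).
At A: distances to the source charges are 0.902 m, 0.121 m, 1.06 m; V_A = Σ kqᵢ/rᵢ = 4.68×10⁴ V.
At B: distances to the source charges are 1.02 m, 1.08 m, 0.839 m; V_B = Σ kqᵢ/rᵢ = -1.02×10⁵ V.
ΔV = V_B − V_A = -1.49×10⁵ V.
W_field = −qΔV = −(8.71×10⁻⁶ C)(-1.49×10⁵ V) = 1.30 J.

1.30 J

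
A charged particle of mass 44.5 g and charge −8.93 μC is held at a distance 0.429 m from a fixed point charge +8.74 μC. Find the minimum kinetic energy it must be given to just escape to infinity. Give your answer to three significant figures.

To just escape, total mechanical energy must reach zero at infinity: ½mv²_min + U = 0, so ½mv²_min = −U = |kQq|/r.
|U| = |kQq|/r = (8.99×10⁹ N·m²/C²)(8.74×10⁻⁶)(8.93×10⁻⁶)/(0.429) = 1.64 J.

1.64 J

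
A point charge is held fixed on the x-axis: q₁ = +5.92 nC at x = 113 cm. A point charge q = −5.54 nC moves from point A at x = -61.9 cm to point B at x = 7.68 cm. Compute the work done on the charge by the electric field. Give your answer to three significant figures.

1.11×10⁻⁷ J

The work done by the electric force is W_field = −ΔU = −q(V_B − V_A) = q(V_A − V_B).
At A: distance to the source charge is 1.75 m; V_A = kq₁/r = 30.4 V.
At B: distance to the source charge is 1.05 m; V_B = kq₁/r = 50.5 V.
ΔV = V_B − V_A = 20.1 V.
W_field = −qΔV = −(-5.54×10⁻⁹ C)(20.1 V) = 1.11×10⁻⁷ J.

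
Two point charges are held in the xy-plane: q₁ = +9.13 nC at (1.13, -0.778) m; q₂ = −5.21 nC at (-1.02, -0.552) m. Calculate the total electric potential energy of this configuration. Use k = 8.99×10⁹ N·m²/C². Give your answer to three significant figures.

The assembly work is the sum of pairwise potential energies, U = Σ_{i<j} kqᵢqⱼ/rᵢⱼ.
Pair separations: r₁₂ = 2.16 m.
U = (-1.98×10⁻⁷) = -1.98×10⁻⁷ J.

-1.98×10⁻⁷ J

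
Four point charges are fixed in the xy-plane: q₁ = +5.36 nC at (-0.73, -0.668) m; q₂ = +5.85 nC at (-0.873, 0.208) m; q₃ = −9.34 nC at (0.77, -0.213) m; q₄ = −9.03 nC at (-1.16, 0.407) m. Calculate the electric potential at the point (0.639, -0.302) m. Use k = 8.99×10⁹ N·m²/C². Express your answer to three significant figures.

The total potential is the scalar sum of each charge's contribution, V = Σ kqᵢ/rᵢ.
Distances from the field point to each charge: r₁ = 1.42 m, r₂ = 1.60 m, r₃ = 0.158 m, r₄ = 1.93 m.
V = k[(5.36×10⁻⁹)/(1.42) + (5.85×10⁻⁹)/(1.60) + (-9.34×10⁻⁹)/(0.158) + (-9.03×10⁻⁹)/(1.93)] = -505 V.

-505 V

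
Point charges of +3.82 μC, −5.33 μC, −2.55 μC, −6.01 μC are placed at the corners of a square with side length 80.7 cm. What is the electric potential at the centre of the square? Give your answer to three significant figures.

-1.59×10⁵ V

Electric potential is a scalar, so the contributions from each charge add algebraically: V = Σ kqᵢ/rᵢ.
The distance from each corner to the centre is a√2/2 = 0.571 m.
V = k[(3.82×10⁻⁶)/(0.571) + (-5.33×10⁻⁶)/(0.571) + (-2.55×10⁻⁶)/(0.571) + (-6.01×10⁻⁶)/(0.571)] = -1.59×10⁵ V.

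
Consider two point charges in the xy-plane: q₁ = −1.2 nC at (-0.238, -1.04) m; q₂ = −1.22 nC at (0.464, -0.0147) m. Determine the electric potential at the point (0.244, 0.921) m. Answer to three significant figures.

-16.8 V

The total potential is the scalar sum of each charge's contribution, V = Σ kqᵢ/rᵢ.
Distances from the field point to each charge: r₁ = 2.02 m, r₂ = 0.961 m.
V = k[(-1.20×10⁻⁹)/(2.02) + (-1.22×10⁻⁹)/(0.961)] = -16.8 V.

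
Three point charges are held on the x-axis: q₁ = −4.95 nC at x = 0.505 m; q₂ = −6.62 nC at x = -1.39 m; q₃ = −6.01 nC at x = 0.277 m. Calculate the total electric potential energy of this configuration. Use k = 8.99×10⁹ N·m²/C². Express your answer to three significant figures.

The work to assemble the configuration equals its total potential energy, U = Σ kqᵢqⱼ/rᵢⱼ over all pairs.
Pair separations: r₁₂ = 1.90 m, r₁₃ = 0.228 m, r₂₃ = 1.67 m.
U = (1.55×10⁻⁷) + (1.17×10⁻⁶) + (2.15×10⁻⁷) = 1.54×10⁻⁶ J.

1.54×10⁻⁶ J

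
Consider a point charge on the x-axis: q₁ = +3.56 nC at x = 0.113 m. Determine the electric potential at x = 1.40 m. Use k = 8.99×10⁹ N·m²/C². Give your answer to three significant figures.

The total potential is the scalar sum of each charge's contribution, V = Σ kqᵢ/rᵢ.
V = k[(3.56×10⁻⁹)/(1.29)] = 24.9 V.

24.9 V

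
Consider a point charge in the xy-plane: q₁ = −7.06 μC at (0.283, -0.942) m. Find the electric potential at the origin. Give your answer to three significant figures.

-6.45×10⁴ V

Electric potential is a scalar, so the contributions from each charge add algebraically: V = Σ kqᵢ/rᵢ.
Distances from the field point to each charge: r₁ = 0.984 m.
V = k[(-7.06×10⁻⁶)/(0.984)] = -6.45×10⁴ V.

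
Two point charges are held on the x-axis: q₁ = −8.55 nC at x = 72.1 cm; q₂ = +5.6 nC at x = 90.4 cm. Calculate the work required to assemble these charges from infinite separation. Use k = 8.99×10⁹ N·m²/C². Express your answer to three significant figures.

The work to assemble the configuration equals its total potential energy, U = Σ kqᵢqⱼ/rᵢⱼ over all pairs.
Pair separations: r₁₂ = 0.183 m.
U = (-2.35×10⁻⁶) = -2.35×10⁻⁶ J.

-2.35×10⁻⁶ J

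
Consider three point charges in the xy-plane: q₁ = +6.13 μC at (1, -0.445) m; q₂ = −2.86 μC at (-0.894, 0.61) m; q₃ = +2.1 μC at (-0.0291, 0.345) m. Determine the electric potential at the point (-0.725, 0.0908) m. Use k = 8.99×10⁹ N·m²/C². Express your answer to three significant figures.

8900 V

The total potential is the scalar sum of each charge's contribution, V = Σ kqᵢ/rᵢ.
Distances from the field point to each charge: r₁ = 1.81 m, r₂ = 0.546 m, r₃ = 0.741 m.
V = k[(6.13×10⁻⁶)/(1.81) + (-2.86×10⁻⁶)/(0.546) + (2.10×10⁻⁶)/(0.741)] = 8900 V.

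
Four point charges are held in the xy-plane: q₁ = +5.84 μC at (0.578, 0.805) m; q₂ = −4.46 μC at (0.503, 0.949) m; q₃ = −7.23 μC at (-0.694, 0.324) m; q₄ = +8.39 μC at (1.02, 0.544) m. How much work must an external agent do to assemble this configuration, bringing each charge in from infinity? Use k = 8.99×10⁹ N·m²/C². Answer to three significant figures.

-1.48 J

The work to assemble the configuration equals its total potential energy, U = Σ kqᵢqⱼ/rᵢⱼ over all pairs.
Pair separations: r₁₂ = 0.162 m, r₁₃ = 1.36 m, r₁₄ = 0.513 m, r₂₃ = 1.35 m, r₂₄ = 0.657 m, r₃₄ = 1.73 m.
Summing all 6 pair terms gives U = -1.48 J.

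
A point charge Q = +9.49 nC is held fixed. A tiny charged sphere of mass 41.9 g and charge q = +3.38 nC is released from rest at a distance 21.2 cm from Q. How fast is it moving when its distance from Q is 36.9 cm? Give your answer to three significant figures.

Only the electrostatic force acts, so mechanical energy is conserved: ½mv² = U₁ − U₂ = kQq(1/r₁ − 1/r₂).
U₁ − U₂ = (8.99×10⁹ N·m²/C²)(9.49×10⁻⁹ C)(3.38×10⁻⁹ C)(1/0.212 − 1/0.369) = 5.79×10⁻⁷ J.
v = √(2·5.79×10⁻⁷/0.0419) = 5.26×10⁻³ m/s.

5.26×10⁻³ m/s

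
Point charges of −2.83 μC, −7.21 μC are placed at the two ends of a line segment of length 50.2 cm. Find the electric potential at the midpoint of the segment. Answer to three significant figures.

-3.60×10⁵ V

Electric potential is a scalar, so the contributions from each charge add algebraically: V = Σ kqᵢ/rᵢ.
Each charge is 0.251 m from the midpoint.
V = k[(-2.83×10⁻⁶)/(0.251) + (-7.21×10⁻⁶)/(0.251)] = -3.60×10⁵ V.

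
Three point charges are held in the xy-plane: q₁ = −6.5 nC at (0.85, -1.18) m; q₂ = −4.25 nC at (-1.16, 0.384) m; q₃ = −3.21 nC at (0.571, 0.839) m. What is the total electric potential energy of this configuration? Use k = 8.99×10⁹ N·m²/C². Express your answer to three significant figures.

The assembly work is the sum of pairwise potential energies, U = Σ_{i<j} kqᵢqⱼ/rᵢⱼ.
Pair separations: r₁₂ = 2.55 m, r₁₃ = 2.04 m, r₂₃ = 1.79 m.
U = (9.75×10⁻⁸) + (9.20×10⁻⁸) + (6.85×10⁻⁸) = 2.58×10⁻⁷ J.

2.58×10⁻⁷ J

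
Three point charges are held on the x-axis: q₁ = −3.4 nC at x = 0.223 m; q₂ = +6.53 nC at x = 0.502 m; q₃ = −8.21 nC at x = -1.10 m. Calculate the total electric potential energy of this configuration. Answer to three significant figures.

The assembly work is the sum of pairwise potential energies, U = Σ_{i<j} kqᵢqⱼ/rᵢⱼ.
Pair separations: r₁₂ = 0.279 m, r₁₃ = 1.32 m, r₂₃ = 1.60 m.
U = (-7.15×10⁻⁷) + (1.90×10⁻⁷) + (-3.01×10⁻⁷) = -8.27×10⁻⁷ J.

-8.27×10⁻⁷ J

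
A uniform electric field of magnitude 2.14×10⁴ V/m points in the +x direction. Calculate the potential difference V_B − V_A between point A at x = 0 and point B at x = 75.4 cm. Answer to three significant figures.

In a uniform field, potential decreases in the direction of E: V_B − V_A = −E·Δx.
V_B − V_A = −(2.14×10⁴ V/m)(0.754 m) = -1.61×10⁴ V.

-1.61×10⁴ V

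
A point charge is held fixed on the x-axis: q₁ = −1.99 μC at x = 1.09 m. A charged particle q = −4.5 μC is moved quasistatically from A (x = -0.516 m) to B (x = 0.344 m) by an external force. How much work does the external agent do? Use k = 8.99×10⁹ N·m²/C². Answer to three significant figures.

For quasistatic motion the external work equals the change in potential energy: W_ext = qΔV = q(V_B − V_A).
At A: distance to the source charge is 1.61 m; V_A = kq₁/r = -1.11×10⁴ V.
At B: distance to the source charge is 0.746 m; V_B = kq₁/r = -2.40×10⁴ V.
ΔV = V_B − V_A = -1.28×10⁴ V.
W_ext = qΔV = (-4.50×10⁻⁶ C)(-1.28×10⁴ V) = 0.0578 J.

0.0578 J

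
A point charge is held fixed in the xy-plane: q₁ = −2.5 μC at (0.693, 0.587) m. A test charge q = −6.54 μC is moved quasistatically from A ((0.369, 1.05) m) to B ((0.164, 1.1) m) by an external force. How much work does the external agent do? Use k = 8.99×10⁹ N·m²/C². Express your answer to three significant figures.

-0.0606 J

For quasistatic motion the external work equals the change in potential energy: W_ext = qΔV = q(V_B − V_A).
At A: distance to the source charge is 0.565 m; V_A = kq₁/r = -3.98×10⁴ V.
At B: distance to the source charge is 0.737 m; V_B = kq₁/r = -3.05×10⁴ V.
ΔV = V_B − V_A = 9270 V.
W_ext = qΔV = (-6.54×10⁻⁶ C)(9270 V) = -0.0606 J.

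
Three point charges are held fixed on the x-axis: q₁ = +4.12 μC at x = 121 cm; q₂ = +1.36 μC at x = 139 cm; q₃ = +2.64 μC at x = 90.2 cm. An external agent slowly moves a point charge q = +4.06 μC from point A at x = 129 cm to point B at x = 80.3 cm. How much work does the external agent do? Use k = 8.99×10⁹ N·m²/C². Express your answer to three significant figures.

For quasistatic motion the external work equals the change in potential energy: W_ext = qΔV = q(V_B − V_A).
At A: distances to the source charges are 0.0800 m, 0.100 m, 0.388 m; V_A = Σ kqᵢ/rᵢ = 6.46×10⁵ V.
At B: distances to the source charges are 0.407 m, 0.587 m, 0.0990 m; V_B = Σ kqᵢ/rᵢ = 3.52×10⁵ V.
ΔV = V_B − V_A = -2.95×10⁵ V.
W_ext = qΔV = (4.06×10⁻⁶ C)(-2.95×10⁵ V) = -1.20 J.

-1.20 J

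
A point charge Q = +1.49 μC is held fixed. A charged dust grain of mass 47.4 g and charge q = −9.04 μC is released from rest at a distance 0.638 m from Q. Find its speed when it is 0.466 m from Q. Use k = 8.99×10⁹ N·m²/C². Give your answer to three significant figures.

1.72 m/s

Only the electrostatic force acts, so mechanical energy is conserved: ½mv² = U₁ − U₂ = kQq(1/r₁ − 1/r₂).
U₁ − U₂ = (8.99×10⁹ N·m²/C²)(1.49×10⁻⁶ C)(-9.04×10⁻⁶ C)(1/0.638 − 1/0.466) = 0.0701 J.
v = √(2·0.0701/0.0474) = 1.72 m/s.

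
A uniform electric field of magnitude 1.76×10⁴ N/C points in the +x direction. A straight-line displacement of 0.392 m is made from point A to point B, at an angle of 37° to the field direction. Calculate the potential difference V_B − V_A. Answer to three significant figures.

Only the component of displacement along E changes the potential: ΔV = −E·d·cosθ.
ΔV = −(1.76×10⁴ V/m)(0.392 m)cos37° = -5510 V.

-5510 V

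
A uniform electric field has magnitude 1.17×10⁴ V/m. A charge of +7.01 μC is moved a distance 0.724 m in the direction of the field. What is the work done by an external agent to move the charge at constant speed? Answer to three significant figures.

-0.0594 J

The potential change for a displacement 0.724 m in the direction of the field is ΔV = −Ed = -8470 V.
W_ext = qΔV = -0.0594 J.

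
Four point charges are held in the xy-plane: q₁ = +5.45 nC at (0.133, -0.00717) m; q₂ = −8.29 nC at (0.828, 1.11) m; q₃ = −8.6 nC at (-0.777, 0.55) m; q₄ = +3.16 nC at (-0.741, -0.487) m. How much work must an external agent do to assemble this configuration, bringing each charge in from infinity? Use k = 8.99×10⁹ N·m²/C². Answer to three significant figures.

-5.12×10⁻⁷ J

The work to assemble the configuration equals its total potential energy, U = Σ kqᵢqⱼ/rᵢⱼ over all pairs.
Pair separations: r₁₂ = 1.32 m, r₁₃ = 1.07 m, r₁₄ = 0.997 m, r₂₃ = 1.70 m, r₂₄ = 2.24 m, r₃₄ = 1.04 m.
Summing all 6 pair terms gives U = -5.12×10⁻⁷ J.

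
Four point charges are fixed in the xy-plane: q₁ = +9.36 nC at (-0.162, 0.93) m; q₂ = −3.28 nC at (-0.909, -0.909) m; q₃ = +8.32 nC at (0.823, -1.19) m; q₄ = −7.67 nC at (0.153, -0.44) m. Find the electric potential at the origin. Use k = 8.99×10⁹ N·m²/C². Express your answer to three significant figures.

-30.1 V

Electric potential is a scalar, so the contributions from each charge add algebraically: V = Σ kqᵢ/rᵢ.
Distances from the field point to each charge: r₁ = 0.944 m, r₂ = 1.29 m, r₃ = 1.45 m, r₄ = 0.466 m.
V = k[(9.36×10⁻⁹)/(0.944) + (-3.28×10⁻⁹)/(1.29) + (8.32×10⁻⁹)/(1.45) + (-7.67×10⁻⁹)/(0.466)] = -30.1 V.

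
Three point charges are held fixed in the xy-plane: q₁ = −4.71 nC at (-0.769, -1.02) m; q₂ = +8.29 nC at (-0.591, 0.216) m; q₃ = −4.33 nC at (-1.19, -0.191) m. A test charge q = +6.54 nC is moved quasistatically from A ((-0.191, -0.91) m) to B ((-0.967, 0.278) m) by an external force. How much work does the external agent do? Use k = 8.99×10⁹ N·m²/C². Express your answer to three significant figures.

For quasistatic motion the external work equals the change in potential energy: W_ext = qΔV = q(V_B − V_A).
At A: distances to the source charges are 0.588 m, 1.19 m, 1.23 m; V_A = Σ kqᵢ/rᵢ = -41.2 V.
At B: distances to the source charges are 1.31 m, 0.381 m, 0.519 m; V_B = Σ kqᵢ/rᵢ = 88.4 V.
ΔV = V_B − V_A = 130 V.
W_ext = qΔV = (6.54×10⁻⁹ C)(130 V) = 8.47×10⁻⁷ J.

8.47×10⁻⁷ J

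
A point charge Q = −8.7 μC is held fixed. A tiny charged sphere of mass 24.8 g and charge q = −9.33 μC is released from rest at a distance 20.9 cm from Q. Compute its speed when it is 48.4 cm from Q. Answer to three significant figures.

Only the electrostatic force acts, so mechanical energy is conserved: ½mv² = U₁ − U₂ = kQq(1/r₁ − 1/r₂).
U₁ − U₂ = (8.99×10⁹ N·m²/C²)(-8.70×10⁻⁶ C)(-9.33×10⁻⁶ C)(1/0.209 − 1/0.484) = 1.98 J.
v = √(2·1.98/0.0248) = 12.6 m/s.

12.6 m/s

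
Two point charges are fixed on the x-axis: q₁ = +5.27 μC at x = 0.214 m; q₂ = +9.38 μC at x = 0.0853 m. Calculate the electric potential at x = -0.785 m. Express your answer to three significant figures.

1.44×10⁵ V

Electric potential is a scalar, so the contributions from each charge add algebraically: V = Σ kqᵢ/rᵢ.
Distances from the field point to each charge: r₁ = 0.999 m, r₂ = 0.870 m.
V = k[(5.27×10⁻⁶)/(0.999) + (9.38×10⁻⁶)/(0.870)] = 1.44×10⁵ V.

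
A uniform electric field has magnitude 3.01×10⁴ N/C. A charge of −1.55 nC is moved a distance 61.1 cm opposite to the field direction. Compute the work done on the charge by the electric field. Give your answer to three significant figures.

The potential change for a displacement 61.1 cm opposite to the field direction is ΔV = +Ed = 1.84×10⁴ V.
W_field = −qΔV = 2.85×10⁻⁵ J.

2.85×10⁻⁵ J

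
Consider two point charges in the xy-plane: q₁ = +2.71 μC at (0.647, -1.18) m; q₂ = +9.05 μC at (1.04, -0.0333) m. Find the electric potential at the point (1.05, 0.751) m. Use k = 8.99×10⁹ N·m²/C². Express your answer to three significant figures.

1.16×10⁵ V

Electric potential is a scalar, so the contributions from each charge add algebraically: V = Σ kqᵢ/rᵢ.
Distances from the field point to each charge: r₁ = 1.97 m, r₂ = 0.784 m.
V = k[(2.71×10⁻⁶)/(1.97) + (9.05×10⁻⁶)/(0.784)] = 1.16×10⁵ V.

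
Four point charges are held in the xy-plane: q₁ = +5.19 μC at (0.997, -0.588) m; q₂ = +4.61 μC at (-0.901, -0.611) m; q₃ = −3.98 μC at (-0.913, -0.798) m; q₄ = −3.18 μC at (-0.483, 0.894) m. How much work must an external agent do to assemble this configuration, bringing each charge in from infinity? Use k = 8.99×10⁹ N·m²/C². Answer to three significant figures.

The work to assemble the configuration equals its total potential energy, U = Σ kqᵢqⱼ/rᵢⱼ over all pairs.
Pair separations: r₁₂ = 1.90 m, r₁₃ = 1.92 m, r₁₄ = 2.09 m, r₂₃ = 0.187 m, r₂₄ = 1.56 m, r₃₄ = 1.75 m.
Summing all 6 pair terms gives U = -0.954 J.

-0.954 J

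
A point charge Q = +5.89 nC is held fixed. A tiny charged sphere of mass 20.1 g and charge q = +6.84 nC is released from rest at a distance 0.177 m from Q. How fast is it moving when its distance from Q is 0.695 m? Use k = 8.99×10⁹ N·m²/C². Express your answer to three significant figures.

Only the electrostatic force acts, so mechanical energy is conserved: ½mv² = U₁ − U₂ = kQq(1/r₁ − 1/r₂).
U₁ − U₂ = (8.99×10⁹ N·m²/C²)(5.89×10⁻⁹ C)(6.84×10⁻⁹ C)(1/0.177 − 1/0.695) = 1.53×10⁻⁶ J.
v = √(2·1.53×10⁻⁶/0.0201) = 0.0123 m/s.

0.0123 m/s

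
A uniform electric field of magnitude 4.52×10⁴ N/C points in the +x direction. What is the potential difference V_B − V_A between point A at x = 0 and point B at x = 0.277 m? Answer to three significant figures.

-1.25×10⁴ V

In a uniform field, potential decreases in the direction of E: V_B − V_A = −E·Δx.
V_B − V_A = −(4.52×10⁴ V/m)(0.277 m) = -1.25×10⁴ V.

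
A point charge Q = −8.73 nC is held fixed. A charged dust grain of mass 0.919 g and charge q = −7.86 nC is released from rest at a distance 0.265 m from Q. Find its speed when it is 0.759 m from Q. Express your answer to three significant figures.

0.0574 m/s

Only the electrostatic force acts, so mechanical energy is conserved: ½mv² = U₁ − U₂ = kQq(1/r₁ − 1/r₂).
U₁ − U₂ = (8.99×10⁹ N·m²/C²)(-8.73×10⁻⁹ C)(-7.86×10⁻⁹ C)(1/0.265 − 1/0.759) = 1.52×10⁻⁶ J.
v = √(2·1.52×10⁻⁶/9.19×10⁻⁴) = 0.0574 m/s.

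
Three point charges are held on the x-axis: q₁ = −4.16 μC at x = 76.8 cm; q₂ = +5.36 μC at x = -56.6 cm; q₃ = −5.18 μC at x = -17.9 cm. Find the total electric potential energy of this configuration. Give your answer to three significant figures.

-0.591 J

The work to assemble the configuration equals its total potential energy, U = Σ kqᵢqⱼ/rᵢⱼ over all pairs.
Pair separations: r₁₂ = 1.33 m, r₁₃ = 0.947 m, r₂₃ = 0.387 m.
U = (-0.150) + (0.205) + (-0.645) = -0.591 J.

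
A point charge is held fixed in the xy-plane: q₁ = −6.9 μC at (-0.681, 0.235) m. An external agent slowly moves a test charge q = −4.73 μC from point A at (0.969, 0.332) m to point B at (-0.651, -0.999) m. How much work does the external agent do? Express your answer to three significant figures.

For quasistatic motion the external work equals the change in potential energy: W_ext = qΔV = q(V_B − V_A).
At A: distance to the source charge is 1.65 m; V_A = kq₁/r = -3.75×10⁴ V.
At B: distance to the source charge is 1.23 m; V_B = kq₁/r = -5.03×10⁴ V.
ΔV = V_B − V_A = -1.27×10⁴ V.
W_ext = qΔV = (-4.73×10⁻⁶ C)(-1.27×10⁴ V) = 0.0602 J.

0.0602 J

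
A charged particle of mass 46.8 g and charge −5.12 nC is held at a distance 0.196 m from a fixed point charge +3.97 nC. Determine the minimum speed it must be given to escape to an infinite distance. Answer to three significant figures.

6.31×10⁻³ m/s

To just escape, total mechanical energy must reach zero at infinity: ½mv²_min + U = 0, so ½mv²_min = −U = |kQq|/r.
|U| = |kQq|/r = (8.99×10⁹ N·m²/C²)(3.97×10⁻⁹)(5.12×10⁻⁹)/(0.196) = 9.32×10⁻⁷ J.
v_min = √(2|U|/m) = √(2·9.32×10⁻⁷/0.0468) = 6.31×10⁻³ m/s.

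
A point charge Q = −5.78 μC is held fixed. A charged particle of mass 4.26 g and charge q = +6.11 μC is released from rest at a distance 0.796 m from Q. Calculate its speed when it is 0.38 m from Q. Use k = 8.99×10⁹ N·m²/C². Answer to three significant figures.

Only the electrostatic force acts, so mechanical energy is conserved: ½mv² = U₁ − U₂ = kQq(1/r₁ − 1/r₂).
U₁ − U₂ = (8.99×10⁹ N·m²/C²)(-5.78×10⁻⁶ C)(6.11×10⁻⁶ C)(1/0.796 − 1/0.380) = 0.437 J.
v = √(2·0.437/4.26×10⁻³) = 14.3 m/s.

14.3 m/s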